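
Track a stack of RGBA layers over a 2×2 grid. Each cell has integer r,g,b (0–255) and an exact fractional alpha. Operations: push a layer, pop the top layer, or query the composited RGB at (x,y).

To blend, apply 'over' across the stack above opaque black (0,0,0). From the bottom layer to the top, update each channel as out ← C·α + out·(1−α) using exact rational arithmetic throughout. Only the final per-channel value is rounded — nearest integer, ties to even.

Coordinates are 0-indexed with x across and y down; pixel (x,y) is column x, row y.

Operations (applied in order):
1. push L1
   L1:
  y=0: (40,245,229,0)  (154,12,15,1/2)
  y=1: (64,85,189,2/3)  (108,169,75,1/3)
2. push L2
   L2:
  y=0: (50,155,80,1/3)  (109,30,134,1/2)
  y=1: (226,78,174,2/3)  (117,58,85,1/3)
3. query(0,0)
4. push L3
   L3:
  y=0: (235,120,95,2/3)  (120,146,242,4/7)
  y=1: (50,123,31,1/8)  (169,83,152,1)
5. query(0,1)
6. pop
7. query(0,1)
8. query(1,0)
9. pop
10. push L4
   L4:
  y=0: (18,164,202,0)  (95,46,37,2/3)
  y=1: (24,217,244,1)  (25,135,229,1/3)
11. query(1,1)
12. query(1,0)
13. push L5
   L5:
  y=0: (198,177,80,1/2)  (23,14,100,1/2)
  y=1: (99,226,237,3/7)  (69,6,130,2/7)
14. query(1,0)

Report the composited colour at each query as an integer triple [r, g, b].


query (0,0) [L1,L2] — begin 0,0,0
after L1 α=0: [0, 0, 0]
after L2 α=1/3: [50/3, 155/3, 80/3]
= [17, 52, 27]

at x=0,y=1 over L1,L2,L3:
L1 α=2/3: [128/3, 170/3, 126]
L2 α=2/3: [1484/9, 638/9, 158]
L3 α=1/8: [5419/36, 5573/72, 1137/8]
rounded: [151, 77, 142]

(0,1) stack=L1,L2; from [0,0,0]:
+L1 (α=2/3) → [128/3, 170/3, 126]
+L2 (α=2/3) → [1484/9, 638/9, 158]
→ [165, 71, 158]

at x=1,y=0 over L1,L2:
+L1 (α=1/2) → [77, 6, 15/2]
+L2 (α=1/2) → [93, 18, 283/4]
rounded: [93, 18, 71]

(1,1) stack=L1,L4; from [0,0,0]:
L1 α=1/3: [36, 169/3, 25]
L4 α=1/3: [97/3, 743/9, 93]
= [32, 83, 93]

query (1,0) [L1,L4] — begin 0,0,0
L1 α=1/2: [77, 6, 15/2]
L4 α=2/3: [89, 98/3, 163/6]
→ [89, 33, 27]

at x=1,y=0 over L1,L4,L5:
L1 α=1/2: [77, 6, 15/2]
L4 α=2/3: [89, 98/3, 163/6]
L5 α=1/2: [56, 70/3, 763/12]
rounded: [56, 23, 64]


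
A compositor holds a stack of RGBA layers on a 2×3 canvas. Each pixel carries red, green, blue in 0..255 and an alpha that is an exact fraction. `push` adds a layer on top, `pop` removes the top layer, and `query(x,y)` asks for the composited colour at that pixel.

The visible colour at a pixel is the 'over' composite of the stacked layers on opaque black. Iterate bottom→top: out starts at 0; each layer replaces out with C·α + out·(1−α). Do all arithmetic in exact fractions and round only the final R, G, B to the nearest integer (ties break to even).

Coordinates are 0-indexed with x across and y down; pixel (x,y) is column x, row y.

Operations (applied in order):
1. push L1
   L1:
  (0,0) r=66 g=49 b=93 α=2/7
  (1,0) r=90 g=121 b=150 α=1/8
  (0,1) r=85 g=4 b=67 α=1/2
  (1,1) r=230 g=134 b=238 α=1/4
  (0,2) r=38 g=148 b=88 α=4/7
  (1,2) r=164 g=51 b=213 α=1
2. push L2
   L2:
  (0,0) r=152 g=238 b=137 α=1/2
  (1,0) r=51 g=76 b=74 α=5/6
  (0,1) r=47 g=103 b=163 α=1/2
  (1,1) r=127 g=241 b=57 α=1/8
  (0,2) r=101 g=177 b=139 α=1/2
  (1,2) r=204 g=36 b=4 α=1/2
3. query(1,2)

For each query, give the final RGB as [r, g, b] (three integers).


at x=1,y=2 over L1,L2:
+L1 (α=1) → [164, 51, 213]
+L2 (α=1/2) → [184, 87/2, 217/2]
→ [184, 44, 108]


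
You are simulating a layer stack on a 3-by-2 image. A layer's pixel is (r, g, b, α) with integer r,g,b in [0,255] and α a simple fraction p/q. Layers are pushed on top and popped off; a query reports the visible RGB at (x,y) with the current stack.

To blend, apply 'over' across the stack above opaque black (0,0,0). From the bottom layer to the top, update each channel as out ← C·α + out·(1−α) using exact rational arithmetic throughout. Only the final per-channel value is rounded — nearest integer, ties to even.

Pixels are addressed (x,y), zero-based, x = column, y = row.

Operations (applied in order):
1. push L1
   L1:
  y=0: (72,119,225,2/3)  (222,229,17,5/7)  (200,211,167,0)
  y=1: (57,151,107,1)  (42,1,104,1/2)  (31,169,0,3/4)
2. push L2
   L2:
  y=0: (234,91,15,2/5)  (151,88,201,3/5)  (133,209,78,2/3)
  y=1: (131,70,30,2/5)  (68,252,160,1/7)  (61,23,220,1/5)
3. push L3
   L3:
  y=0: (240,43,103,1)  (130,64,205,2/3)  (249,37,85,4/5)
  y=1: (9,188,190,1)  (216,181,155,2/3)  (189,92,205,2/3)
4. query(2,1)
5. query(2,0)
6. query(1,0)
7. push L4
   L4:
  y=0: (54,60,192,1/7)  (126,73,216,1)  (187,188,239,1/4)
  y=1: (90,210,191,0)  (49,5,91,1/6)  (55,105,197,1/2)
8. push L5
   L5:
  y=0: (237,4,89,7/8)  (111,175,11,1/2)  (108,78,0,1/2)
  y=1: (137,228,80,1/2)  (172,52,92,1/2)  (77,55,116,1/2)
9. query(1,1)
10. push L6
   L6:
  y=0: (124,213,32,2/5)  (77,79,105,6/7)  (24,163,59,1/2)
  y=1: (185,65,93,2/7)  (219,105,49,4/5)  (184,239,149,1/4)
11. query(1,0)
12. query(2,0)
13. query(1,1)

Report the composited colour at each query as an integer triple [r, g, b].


at x=2,y=1 over L1,L2,L3:
L1 α=3/4: [93/4, 507/4, 0]
L2 α=1/5: [154/5, 106, 44]
L3 α=2/3: [2044/15, 290/3, 454/3]
→ [136, 97, 151]

(2,0) stack=L1,L2,L3; from [0,0,0]:
L1 α=0: [0, 0, 0]
L2 α=2/3: [266/3, 418/3, 52]
L3 α=4/5: [3254/15, 862/15, 392/5]
→ [217, 57, 78]

at x=1,y=0 over L1,L2,L3:
after L1 α=5/7: [1110/7, 1145/7, 85/7]
after L2 α=3/5: [5391/35, 4138/35, 4391/35]
after L3 α=2/3: [14491/105, 8618/105, 6247/35]
= [138, 82, 178]

(1,1) stack=L1,L2,L3,L4,L5; from [0,0,0]:
after L1 α=1/2: [21, 1/2, 52]
after L2 α=1/7: [194/7, 255/7, 472/7]
after L3 α=2/3: [3218/21, 2789/21, 2642/21]
after L4 α=1/6: [17119/126, 7025/63, 15121/126]
after L5 α=1/2: [38791/252, 10301/126, 26713/252]
= [154, 82, 106]

(1,0) stack=L1,L2,L3,L4,L5,L6; from [0,0,0]:
L1 α=5/7: [1110/7, 1145/7, 85/7]
L2 α=3/5: [5391/35, 4138/35, 4391/35]
L3 α=2/3: [14491/105, 8618/105, 6247/35]
L4 α=1: [126, 73, 216]
L5 α=1/2: [237/2, 124, 227/2]
L6 α=6/7: [1161/14, 598/7, 1487/14]
rounded: [83, 85, 106]

at x=2,y=0 over L1,L2,L3,L4,L5,L6:
after L1 α=0: [0, 0, 0]
after L2 α=2/3: [266/3, 418/3, 52]
after L3 α=4/5: [3254/15, 862/15, 392/5]
after L4 α=1/4: [4189/20, 901/10, 2371/20]
after L5 α=1/2: [6349/40, 1681/20, 2371/40]
after L6 α=1/2: [7309/80, 4941/40, 4731/80]
= [91, 124, 59]

query (1,1) [L1,L2,L3,L4,L5,L6] — begin 0,0,0
after L1 α=1/2: [21, 1/2, 52]
after L2 α=1/7: [194/7, 255/7, 472/7]
after L3 α=2/3: [3218/21, 2789/21, 2642/21]
after L4 α=1/6: [17119/126, 7025/63, 15121/126]
after L5 α=1/2: [38791/252, 10301/126, 26713/252]
after L6 α=4/5: [259543/1260, 63221/630, 15221/252]
→ [206, 100, 60]


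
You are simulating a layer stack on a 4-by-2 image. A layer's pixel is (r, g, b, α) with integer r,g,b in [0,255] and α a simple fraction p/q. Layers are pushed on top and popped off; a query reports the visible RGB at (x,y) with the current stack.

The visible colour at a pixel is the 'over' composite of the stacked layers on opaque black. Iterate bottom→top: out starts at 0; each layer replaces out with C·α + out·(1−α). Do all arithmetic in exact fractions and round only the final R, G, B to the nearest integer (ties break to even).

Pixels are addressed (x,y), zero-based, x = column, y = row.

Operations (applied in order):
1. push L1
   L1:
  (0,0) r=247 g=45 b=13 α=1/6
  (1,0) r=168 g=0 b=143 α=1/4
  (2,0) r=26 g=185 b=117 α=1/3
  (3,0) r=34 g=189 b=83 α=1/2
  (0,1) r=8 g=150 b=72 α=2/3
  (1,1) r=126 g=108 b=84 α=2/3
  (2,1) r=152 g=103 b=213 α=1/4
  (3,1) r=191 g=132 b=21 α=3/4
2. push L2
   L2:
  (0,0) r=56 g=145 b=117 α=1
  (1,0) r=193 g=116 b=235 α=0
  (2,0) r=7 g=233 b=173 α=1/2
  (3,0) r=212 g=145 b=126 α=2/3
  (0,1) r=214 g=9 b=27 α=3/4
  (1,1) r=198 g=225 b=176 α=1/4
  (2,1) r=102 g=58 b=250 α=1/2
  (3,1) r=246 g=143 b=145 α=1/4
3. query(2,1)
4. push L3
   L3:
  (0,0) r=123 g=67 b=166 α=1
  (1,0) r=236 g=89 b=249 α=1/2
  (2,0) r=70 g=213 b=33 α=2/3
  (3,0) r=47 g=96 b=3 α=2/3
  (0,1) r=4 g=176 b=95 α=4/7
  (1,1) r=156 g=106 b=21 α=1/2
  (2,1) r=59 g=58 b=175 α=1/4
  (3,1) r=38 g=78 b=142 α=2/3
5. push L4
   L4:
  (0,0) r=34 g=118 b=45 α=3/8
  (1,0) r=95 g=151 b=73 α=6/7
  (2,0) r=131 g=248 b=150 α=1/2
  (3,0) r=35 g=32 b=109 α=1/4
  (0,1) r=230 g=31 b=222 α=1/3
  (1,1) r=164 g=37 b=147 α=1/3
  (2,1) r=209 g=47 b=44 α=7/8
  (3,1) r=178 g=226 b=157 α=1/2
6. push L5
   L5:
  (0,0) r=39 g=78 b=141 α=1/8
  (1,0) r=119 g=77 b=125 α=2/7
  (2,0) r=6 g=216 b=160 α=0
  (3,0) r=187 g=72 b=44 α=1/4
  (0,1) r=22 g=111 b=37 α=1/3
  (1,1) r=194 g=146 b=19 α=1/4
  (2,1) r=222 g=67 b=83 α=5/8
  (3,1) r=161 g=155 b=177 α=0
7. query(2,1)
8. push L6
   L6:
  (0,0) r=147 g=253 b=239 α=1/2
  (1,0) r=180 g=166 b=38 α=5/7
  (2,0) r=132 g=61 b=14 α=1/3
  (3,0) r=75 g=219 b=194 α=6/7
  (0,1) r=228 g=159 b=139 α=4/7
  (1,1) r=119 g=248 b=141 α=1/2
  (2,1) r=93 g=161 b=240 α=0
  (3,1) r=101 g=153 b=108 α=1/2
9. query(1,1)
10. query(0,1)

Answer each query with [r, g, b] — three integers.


query (2,1) [L1,L2] — begin 0,0,0
L1 α=1/4: [38, 103/4, 213/4]
L2 α=1/2: [70, 335/8, 1213/8]
→ [70, 42, 152]

query (2,1) [L1,L2,L3,L4,L5] — begin 0,0,0
+L1 (α=1/4) → [38, 103/4, 213/4]
+L2 (α=1/2) → [70, 335/8, 1213/8]
+L3 (α=1/4) → [269/4, 1469/32, 5039/32]
+L4 (α=7/8) → [6121/32, 11997/256, 14895/256]
+L5 (α=5/8) → [53883/256, 121751/2048, 150925/2048]
= [210, 59, 74]

(1,1) stack=L1,L2,L3,L4,L5,L6; from [0,0,0]:
after L1 α=2/3: [84, 72, 56]
after L2 α=1/4: [225/2, 441/4, 86]
after L3 α=1/2: [537/4, 865/8, 107/2]
after L4 α=1/3: [865/6, 1013/12, 254/3]
after L5 α=1/4: [1253/8, 1597/16, 273/4]
after L6 α=1/2: [2205/16, 5565/32, 837/8]
rounded: [138, 174, 105]

at x=0,y=1 over L1,L2,L3,L4,L5,L6:
+L1 (α=2/3) → [16/3, 100, 48]
+L2 (α=3/4) → [971/6, 127/4, 129/4]
+L3 (α=4/7) → [1003/14, 3197/28, 1907/28]
+L4 (α=1/3) → [871/7, 3631/42, 5015/42]
+L5 (α=1/3) → [632/7, 5962/63, 5792/63]
+L6 (α=4/7) → [8280/49, 19318/147, 17468/147]
= [169, 131, 119]


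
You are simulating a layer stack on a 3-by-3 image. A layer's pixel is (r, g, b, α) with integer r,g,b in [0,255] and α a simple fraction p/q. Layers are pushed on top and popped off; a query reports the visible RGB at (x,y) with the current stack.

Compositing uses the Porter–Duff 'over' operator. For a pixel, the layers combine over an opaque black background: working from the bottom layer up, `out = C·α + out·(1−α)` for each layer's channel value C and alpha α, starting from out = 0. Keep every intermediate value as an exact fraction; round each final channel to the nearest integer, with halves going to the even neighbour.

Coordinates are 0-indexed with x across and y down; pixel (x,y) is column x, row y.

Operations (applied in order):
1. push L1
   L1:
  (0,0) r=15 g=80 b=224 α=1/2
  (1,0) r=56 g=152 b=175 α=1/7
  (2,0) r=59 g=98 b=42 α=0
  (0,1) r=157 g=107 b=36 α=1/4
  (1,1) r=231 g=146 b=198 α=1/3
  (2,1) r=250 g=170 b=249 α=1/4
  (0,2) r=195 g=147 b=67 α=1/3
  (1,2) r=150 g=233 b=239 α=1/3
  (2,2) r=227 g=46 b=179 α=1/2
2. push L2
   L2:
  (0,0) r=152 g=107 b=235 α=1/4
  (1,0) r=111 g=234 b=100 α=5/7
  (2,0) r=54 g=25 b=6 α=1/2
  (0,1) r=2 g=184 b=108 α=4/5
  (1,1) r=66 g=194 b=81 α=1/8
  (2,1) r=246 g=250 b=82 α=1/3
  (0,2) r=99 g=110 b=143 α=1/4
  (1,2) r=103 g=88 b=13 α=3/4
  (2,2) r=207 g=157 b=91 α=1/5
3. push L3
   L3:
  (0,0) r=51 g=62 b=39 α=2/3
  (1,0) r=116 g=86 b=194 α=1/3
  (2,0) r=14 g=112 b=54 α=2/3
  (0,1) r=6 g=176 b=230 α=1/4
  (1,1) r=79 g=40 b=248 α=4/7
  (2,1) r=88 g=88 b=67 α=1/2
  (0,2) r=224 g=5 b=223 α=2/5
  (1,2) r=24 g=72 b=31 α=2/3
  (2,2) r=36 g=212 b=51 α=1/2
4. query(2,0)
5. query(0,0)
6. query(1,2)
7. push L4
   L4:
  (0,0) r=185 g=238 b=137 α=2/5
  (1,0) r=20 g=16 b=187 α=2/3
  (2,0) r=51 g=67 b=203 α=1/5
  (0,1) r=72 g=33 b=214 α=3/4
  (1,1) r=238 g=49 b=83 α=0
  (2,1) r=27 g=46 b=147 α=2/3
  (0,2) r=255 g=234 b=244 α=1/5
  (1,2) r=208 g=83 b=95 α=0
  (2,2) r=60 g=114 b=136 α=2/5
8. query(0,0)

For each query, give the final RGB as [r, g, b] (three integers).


(2,0) stack=L1,L2,L3; from [0,0,0]:
L1 α=0: [0, 0, 0]
L2 α=1/2: [27, 25/2, 3]
L3 α=2/3: [55/3, 473/6, 37]
rounded: [18, 79, 37]

at x=0,y=0 over L1,L2,L3:
after L1 α=1/2: [15/2, 40, 112]
after L2 α=1/4: [349/8, 227/4, 571/4]
after L3 α=2/3: [1165/24, 241/4, 883/12]
rounded: [49, 60, 74]

at x=1,y=2 over L1,L2,L3:
after L1 α=1/3: [50, 233/3, 239/3]
after L2 α=3/4: [359/4, 1025/12, 89/3]
after L3 α=2/3: [551/12, 2753/36, 275/9]
rounded: [46, 76, 31]

at x=0,y=0 over L1,L2,L3,L4:
L1 α=1/2: [15/2, 40, 112]
L2 α=1/4: [349/8, 227/4, 571/4]
L3 α=2/3: [1165/24, 241/4, 883/12]
L4 α=2/5: [825/8, 2627/20, 1979/20]
rounded: [103, 131, 99]


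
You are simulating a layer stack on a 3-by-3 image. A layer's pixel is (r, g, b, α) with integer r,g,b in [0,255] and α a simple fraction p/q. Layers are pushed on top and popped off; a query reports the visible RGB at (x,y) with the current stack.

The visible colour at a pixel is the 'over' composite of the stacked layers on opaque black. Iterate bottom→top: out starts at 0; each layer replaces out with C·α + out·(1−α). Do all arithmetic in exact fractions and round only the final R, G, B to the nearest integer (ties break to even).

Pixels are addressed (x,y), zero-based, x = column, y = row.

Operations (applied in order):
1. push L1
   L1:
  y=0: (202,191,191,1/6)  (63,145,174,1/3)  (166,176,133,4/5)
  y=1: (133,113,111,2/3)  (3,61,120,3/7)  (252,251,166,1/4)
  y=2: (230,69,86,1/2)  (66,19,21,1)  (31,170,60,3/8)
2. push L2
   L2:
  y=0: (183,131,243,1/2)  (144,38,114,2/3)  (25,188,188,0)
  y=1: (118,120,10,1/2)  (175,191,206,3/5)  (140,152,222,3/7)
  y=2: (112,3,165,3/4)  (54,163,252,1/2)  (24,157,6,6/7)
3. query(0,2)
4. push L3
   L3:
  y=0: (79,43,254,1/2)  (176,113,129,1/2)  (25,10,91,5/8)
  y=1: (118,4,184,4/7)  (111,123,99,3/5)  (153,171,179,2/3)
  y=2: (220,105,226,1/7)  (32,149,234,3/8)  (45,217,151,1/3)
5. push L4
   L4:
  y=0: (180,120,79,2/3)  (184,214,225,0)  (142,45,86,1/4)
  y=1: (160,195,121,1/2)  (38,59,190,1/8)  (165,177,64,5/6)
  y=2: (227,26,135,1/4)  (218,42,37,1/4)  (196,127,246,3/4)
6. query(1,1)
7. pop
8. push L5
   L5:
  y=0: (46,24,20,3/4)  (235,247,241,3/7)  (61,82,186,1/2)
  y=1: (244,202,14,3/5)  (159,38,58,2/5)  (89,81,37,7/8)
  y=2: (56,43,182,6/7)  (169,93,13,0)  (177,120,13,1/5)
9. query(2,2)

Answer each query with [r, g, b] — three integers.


query (0,2) [L1,L2] — begin 0,0,0
after L1 α=1/2: [115, 69/2, 43]
after L2 α=3/4: [451/4, 87/8, 269/2]
rounded: [113, 11, 134]

(1,1) stack=L1,L2,L3,L4; from [0,0,0]:
after L1 α=3/7: [9/7, 183/7, 360/7]
after L2 α=3/5: [3693/35, 4377/35, 5046/35]
after L3 α=3/5: [19041/175, 21669/175, 20487/175]
after L4 α=1/8: [19991/200, 2893/25, 25237/200]
rounded: [100, 116, 126]

query (2,2) [L1,L2,L3,L5] — begin 0,0,0
+L1 (α=3/8) → [93/8, 255/4, 45/2]
+L2 (α=6/7) → [1245/56, 4023/28, 117/14]
+L3 (α=1/3) → [835/28, 7061/42, 1174/21]
+L5 (α=1/5) → [2074/35, 16642/105, 4969/105]
→ [59, 158, 47]


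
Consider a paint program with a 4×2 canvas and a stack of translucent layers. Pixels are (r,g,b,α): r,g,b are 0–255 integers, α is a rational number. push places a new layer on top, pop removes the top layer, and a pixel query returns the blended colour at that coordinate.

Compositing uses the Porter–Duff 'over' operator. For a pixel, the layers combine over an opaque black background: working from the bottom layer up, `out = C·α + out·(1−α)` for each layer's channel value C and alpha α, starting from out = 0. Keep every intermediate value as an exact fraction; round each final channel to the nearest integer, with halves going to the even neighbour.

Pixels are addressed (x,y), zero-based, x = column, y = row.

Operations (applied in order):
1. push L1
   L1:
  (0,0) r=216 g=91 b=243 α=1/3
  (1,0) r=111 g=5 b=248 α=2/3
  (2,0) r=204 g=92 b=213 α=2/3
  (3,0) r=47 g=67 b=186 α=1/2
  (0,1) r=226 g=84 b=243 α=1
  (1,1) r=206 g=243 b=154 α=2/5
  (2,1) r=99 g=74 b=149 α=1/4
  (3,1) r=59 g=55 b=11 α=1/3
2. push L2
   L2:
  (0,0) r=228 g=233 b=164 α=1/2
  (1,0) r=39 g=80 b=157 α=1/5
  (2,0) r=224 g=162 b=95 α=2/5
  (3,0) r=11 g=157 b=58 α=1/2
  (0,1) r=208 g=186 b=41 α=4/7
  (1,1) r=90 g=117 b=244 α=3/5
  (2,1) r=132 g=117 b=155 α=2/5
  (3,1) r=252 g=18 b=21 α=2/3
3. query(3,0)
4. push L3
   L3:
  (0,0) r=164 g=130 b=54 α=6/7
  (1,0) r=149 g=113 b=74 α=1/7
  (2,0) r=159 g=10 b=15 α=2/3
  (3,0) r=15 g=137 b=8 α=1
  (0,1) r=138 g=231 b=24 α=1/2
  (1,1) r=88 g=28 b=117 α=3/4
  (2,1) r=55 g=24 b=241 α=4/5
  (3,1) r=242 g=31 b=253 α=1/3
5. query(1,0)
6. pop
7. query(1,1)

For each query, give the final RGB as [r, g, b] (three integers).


query (3,0) [L1,L2] — begin 0,0,0
+L1 (α=1/2) → [47/2, 67/2, 93]
+L2 (α=1/2) → [69/4, 381/4, 151/2]
= [17, 95, 76]

at x=1,y=0 over L1,L2,L3:
after L1 α=2/3: [74, 10/3, 496/3]
after L2 α=1/5: [67, 56/3, 491/3]
after L3 α=1/7: [551/7, 225/7, 1056/7]
rounded: [79, 32, 151]

at x=1,y=1 over L1,L2:
+L1 (α=2/5) → [412/5, 486/5, 308/5]
+L2 (α=3/5) → [2174/25, 2727/25, 4276/25]
→ [87, 109, 171]


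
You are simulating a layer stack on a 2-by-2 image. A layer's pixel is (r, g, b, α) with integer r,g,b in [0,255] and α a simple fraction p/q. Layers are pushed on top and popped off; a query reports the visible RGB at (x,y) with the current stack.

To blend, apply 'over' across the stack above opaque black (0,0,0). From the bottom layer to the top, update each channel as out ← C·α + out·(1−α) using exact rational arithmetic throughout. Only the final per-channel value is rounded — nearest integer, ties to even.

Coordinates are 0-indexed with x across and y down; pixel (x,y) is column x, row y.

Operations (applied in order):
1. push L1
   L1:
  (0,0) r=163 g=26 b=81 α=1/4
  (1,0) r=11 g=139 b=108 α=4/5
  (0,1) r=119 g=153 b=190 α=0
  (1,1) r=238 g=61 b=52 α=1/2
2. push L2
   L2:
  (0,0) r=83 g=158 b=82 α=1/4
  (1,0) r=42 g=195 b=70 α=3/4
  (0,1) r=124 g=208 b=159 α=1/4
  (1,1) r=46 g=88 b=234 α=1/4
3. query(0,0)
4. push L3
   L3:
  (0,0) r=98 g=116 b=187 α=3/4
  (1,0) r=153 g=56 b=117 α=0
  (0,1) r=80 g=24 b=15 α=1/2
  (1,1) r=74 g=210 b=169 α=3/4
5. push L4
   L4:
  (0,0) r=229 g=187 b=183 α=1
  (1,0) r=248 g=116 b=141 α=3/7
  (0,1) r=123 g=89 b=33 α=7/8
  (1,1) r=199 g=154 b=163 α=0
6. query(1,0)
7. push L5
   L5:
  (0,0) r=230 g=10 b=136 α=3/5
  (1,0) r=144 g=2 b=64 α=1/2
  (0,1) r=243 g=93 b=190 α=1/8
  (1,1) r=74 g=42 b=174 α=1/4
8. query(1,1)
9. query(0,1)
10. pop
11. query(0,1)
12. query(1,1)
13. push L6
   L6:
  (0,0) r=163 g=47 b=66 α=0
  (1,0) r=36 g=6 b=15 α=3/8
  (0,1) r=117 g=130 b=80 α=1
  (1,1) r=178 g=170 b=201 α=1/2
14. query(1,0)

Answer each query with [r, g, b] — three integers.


query (0,0) [L1,L2] — begin 0,0,0
L1 α=1/4: [163/4, 13/2, 81/4]
L2 α=1/4: [821/16, 355/8, 571/16]
rounded: [51, 44, 36]

query (1,0) [L1,L2,L3,L4] — begin 0,0,0
L1 α=4/5: [44/5, 556/5, 432/5]
L2 α=3/4: [337/10, 3481/20, 741/10]
L3 α=0: [337/10, 3481/20, 741/10]
L4 α=3/7: [4394/35, 5221/35, 3597/35]
rounded: [126, 149, 103]

query (1,1) [L1,L2,L3,L4,L5] — begin 0,0,0
+L1 (α=1/2) → [119, 61/2, 26]
+L2 (α=1/4) → [403/4, 359/8, 78]
+L3 (α=3/4) → [1291/16, 5399/32, 585/4]
+L4 (α=0) → [1291/16, 5399/32, 585/4]
+L5 (α=1/4) → [5057/64, 17541/128, 2451/16]
= [79, 137, 153]

at x=0,y=1 over L1,L2,L3,L4,L5:
after L1 α=0: [0, 0, 0]
after L2 α=1/4: [31, 52, 159/4]
after L3 α=1/2: [111/2, 38, 219/8]
after L4 α=7/8: [1833/16, 661/8, 2067/64]
after L5 α=1/8: [16719/128, 5371/64, 26629/512]
→ [131, 84, 52]

at x=0,y=1 over L1,L2,L3,L4:
L1 α=0: [0, 0, 0]
L2 α=1/4: [31, 52, 159/4]
L3 α=1/2: [111/2, 38, 219/8]
L4 α=7/8: [1833/16, 661/8, 2067/64]
rounded: [115, 83, 32]

query (1,1) [L1,L2,L3,L4] — begin 0,0,0
after L1 α=1/2: [119, 61/2, 26]
after L2 α=1/4: [403/4, 359/8, 78]
after L3 α=3/4: [1291/16, 5399/32, 585/4]
after L4 α=0: [1291/16, 5399/32, 585/4]
→ [81, 169, 146]

query (1,0) [L1,L2,L3,L4,L6] — begin 0,0,0
L1 α=4/5: [44/5, 556/5, 432/5]
L2 α=3/4: [337/10, 3481/20, 741/10]
L3 α=0: [337/10, 3481/20, 741/10]
L4 α=3/7: [4394/35, 5221/35, 3597/35]
L6 α=3/8: [2575/28, 5347/56, 489/7]
→ [92, 95, 70]


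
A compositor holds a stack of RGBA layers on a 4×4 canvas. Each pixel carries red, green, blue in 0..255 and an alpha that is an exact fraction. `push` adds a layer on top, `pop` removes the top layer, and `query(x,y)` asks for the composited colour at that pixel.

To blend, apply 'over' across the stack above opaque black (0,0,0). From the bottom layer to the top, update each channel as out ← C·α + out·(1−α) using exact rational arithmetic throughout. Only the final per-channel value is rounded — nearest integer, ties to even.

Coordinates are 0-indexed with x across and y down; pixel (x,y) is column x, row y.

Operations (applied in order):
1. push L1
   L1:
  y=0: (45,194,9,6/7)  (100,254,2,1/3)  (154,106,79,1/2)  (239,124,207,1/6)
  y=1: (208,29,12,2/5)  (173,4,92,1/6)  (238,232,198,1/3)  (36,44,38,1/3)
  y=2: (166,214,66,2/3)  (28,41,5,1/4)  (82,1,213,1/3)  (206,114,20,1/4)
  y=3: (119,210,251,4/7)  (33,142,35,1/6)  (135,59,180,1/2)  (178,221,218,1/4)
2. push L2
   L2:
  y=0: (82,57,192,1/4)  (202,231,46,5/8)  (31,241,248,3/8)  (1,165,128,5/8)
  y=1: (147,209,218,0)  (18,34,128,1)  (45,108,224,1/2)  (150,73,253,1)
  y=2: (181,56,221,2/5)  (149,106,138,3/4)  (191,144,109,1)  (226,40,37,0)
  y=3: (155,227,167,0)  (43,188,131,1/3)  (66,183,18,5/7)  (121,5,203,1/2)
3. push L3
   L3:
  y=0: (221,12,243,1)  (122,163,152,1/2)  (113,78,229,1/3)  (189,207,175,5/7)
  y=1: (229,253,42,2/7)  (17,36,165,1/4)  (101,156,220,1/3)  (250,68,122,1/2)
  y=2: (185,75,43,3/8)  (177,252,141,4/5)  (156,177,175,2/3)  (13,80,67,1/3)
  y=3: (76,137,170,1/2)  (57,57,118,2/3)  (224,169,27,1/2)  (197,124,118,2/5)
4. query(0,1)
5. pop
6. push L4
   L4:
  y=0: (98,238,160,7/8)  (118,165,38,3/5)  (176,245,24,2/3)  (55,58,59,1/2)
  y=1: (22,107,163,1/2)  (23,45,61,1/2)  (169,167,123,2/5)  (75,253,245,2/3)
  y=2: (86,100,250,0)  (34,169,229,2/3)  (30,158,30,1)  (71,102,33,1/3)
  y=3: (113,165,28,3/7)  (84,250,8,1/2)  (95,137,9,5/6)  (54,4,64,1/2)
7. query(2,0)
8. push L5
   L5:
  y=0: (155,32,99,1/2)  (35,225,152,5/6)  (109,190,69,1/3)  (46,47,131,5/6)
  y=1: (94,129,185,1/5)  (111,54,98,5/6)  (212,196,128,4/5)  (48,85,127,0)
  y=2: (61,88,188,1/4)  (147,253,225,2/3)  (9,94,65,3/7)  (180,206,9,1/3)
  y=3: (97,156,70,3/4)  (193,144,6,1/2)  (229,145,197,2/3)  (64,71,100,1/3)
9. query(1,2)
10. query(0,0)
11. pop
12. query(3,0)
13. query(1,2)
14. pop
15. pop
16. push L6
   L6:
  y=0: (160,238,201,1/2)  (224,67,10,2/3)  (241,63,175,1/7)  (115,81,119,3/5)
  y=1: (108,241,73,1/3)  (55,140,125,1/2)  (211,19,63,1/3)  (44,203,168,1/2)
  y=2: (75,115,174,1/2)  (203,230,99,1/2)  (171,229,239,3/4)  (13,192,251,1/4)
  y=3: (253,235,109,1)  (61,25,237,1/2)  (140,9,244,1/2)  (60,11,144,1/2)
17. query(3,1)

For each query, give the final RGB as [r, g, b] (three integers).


(0,1) stack=L1,L2,L3; from [0,0,0]:
L1 α=2/5: [416/5, 58/5, 24/5]
L2 α=0: [416/5, 58/5, 24/5]
L3 α=2/7: [874/7, 564/7, 108/7]
rounded: [125, 81, 15]

(2,0) stack=L1,L2,L4; from [0,0,0]:
L1 α=1/2: [77, 53, 79/2]
L2 α=3/8: [239/4, 247/2, 1883/16]
L4 α=2/3: [549/4, 409/2, 2651/48]
= [137, 204, 55]

(1,2) stack=L1,L2,L4,L5; from [0,0,0]:
L1 α=1/4: [7, 41/4, 5/4]
L2 α=3/4: [227/2, 1313/16, 1661/16]
L4 α=2/3: [121/2, 6721/48, 8989/48]
L5 α=2/3: [709/6, 31009/144, 30589/144]
= [118, 215, 212]

at x=0,y=0 over L1,L2,L4,L5:
+L1 (α=6/7) → [270/7, 1164/7, 54/7]
+L2 (α=1/4) → [346/7, 3891/28, 753/14]
+L4 (α=7/8) → [1287/14, 50539/224, 16433/112]
+L5 (α=1/2) → [3457/28, 57707/448, 27521/224]
rounded: [123, 129, 123]

(3,0) stack=L1,L2,L4; from [0,0,0]:
L1 α=1/6: [239/6, 62/3, 69/2]
L2 α=5/8: [249/16, 887/8, 1487/16]
L4 α=1/2: [1129/32, 1351/16, 2431/32]
= [35, 84, 76]

query (1,2) [L1,L2,L4] — begin 0,0,0
+L1 (α=1/4) → [7, 41/4, 5/4]
+L2 (α=3/4) → [227/2, 1313/16, 1661/16]
+L4 (α=2/3) → [121/2, 6721/48, 8989/48]
→ [60, 140, 187]

query (3,1) [L1,L6] — begin 0,0,0
L1 α=1/3: [12, 44/3, 38/3]
L6 α=1/2: [28, 653/6, 271/3]
= [28, 109, 90]


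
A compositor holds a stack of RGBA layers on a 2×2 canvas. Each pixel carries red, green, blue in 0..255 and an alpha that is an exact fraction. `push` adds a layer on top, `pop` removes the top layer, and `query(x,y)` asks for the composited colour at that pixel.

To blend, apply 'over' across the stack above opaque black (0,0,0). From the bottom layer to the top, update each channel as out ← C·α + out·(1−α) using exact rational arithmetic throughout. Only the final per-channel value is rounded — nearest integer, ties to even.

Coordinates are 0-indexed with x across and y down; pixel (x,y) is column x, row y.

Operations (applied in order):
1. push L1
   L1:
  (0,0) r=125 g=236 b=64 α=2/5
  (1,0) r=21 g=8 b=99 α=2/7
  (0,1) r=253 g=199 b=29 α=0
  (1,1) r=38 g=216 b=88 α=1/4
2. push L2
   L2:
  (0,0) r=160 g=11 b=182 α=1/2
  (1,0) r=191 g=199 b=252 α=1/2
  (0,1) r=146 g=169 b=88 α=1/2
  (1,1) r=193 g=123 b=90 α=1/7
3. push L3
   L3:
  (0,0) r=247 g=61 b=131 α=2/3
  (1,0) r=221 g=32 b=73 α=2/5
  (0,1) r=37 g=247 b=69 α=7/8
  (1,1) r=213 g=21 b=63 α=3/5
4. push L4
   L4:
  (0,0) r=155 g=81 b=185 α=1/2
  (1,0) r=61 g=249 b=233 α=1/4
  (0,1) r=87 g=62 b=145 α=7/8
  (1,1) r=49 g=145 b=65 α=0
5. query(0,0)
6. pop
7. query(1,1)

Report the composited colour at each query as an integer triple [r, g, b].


(0,0) stack=L1,L2,L3,L4; from [0,0,0]:
after L1 α=2/5: [50, 472/5, 128/5]
after L2 α=1/2: [105, 527/10, 519/5]
after L3 α=2/3: [599/3, 1747/30, 1829/15]
after L4 α=1/2: [532/3, 4177/60, 2302/15]
rounded: [177, 70, 153]

at x=1,y=1 over L1,L2,L3:
L1 α=1/4: [19/2, 54, 22]
L2 α=1/7: [250/7, 447/7, 222/7]
L3 α=3/5: [4973/35, 267/7, 1767/35]
= [142, 38, 50]


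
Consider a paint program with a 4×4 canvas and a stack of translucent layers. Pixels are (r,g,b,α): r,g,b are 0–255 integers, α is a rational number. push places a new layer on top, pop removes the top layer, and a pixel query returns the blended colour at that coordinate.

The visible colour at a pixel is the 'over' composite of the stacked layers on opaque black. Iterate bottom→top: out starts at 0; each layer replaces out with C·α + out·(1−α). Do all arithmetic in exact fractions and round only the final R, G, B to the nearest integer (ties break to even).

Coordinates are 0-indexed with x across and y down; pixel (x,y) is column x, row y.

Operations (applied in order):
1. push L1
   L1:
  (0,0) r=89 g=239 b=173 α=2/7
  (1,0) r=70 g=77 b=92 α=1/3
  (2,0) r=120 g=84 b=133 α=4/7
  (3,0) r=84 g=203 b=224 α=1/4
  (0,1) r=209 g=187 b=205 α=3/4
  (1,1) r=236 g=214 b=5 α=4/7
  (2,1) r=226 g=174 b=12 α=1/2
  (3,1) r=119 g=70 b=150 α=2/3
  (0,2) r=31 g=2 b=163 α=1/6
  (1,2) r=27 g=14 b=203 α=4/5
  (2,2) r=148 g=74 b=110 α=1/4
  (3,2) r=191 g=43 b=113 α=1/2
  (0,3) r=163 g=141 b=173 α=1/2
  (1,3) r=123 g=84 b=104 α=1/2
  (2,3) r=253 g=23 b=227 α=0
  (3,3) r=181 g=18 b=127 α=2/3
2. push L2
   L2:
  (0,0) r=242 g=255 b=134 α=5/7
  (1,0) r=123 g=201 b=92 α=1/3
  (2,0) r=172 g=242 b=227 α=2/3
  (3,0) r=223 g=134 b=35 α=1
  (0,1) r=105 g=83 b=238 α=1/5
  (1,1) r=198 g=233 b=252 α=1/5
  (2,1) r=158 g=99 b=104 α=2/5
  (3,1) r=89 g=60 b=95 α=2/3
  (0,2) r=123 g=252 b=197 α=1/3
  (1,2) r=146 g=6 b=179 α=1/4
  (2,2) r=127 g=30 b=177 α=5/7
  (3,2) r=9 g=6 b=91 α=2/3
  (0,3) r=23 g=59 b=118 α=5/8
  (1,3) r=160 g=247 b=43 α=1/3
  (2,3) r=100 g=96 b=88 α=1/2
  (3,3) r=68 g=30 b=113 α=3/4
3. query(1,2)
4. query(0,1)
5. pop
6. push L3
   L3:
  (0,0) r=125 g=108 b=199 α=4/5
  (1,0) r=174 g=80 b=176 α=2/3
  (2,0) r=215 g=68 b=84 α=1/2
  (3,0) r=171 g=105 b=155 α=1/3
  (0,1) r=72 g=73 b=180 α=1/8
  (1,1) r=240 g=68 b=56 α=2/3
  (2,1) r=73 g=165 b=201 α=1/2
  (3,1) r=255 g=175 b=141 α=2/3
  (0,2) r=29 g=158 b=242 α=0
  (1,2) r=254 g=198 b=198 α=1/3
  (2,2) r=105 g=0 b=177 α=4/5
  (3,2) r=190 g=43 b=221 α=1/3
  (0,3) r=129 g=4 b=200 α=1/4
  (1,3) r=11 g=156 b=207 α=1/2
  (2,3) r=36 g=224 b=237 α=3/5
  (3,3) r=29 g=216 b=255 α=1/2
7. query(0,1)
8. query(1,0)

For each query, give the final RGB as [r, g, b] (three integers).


query (1,2) [L1,L2] — begin 0,0,0
L1 α=4/5: [108/5, 56/5, 812/5]
L2 α=1/4: [527/10, 99/10, 3331/20]
→ [53, 10, 167]

query (0,1) [L1,L2] — begin 0,0,0
L1 α=3/4: [627/4, 561/4, 615/4]
L2 α=1/5: [732/5, 644/5, 853/5]
= [146, 129, 171]

query (0,1) [L1,L3] — begin 0,0,0
L1 α=3/4: [627/4, 561/4, 615/4]
L3 α=1/8: [4677/32, 4219/32, 5025/32]
→ [146, 132, 157]

(1,0) stack=L1,L3; from [0,0,0]:
after L1 α=1/3: [70/3, 77/3, 92/3]
after L3 α=2/3: [1114/9, 557/9, 1148/9]
→ [124, 62, 128]


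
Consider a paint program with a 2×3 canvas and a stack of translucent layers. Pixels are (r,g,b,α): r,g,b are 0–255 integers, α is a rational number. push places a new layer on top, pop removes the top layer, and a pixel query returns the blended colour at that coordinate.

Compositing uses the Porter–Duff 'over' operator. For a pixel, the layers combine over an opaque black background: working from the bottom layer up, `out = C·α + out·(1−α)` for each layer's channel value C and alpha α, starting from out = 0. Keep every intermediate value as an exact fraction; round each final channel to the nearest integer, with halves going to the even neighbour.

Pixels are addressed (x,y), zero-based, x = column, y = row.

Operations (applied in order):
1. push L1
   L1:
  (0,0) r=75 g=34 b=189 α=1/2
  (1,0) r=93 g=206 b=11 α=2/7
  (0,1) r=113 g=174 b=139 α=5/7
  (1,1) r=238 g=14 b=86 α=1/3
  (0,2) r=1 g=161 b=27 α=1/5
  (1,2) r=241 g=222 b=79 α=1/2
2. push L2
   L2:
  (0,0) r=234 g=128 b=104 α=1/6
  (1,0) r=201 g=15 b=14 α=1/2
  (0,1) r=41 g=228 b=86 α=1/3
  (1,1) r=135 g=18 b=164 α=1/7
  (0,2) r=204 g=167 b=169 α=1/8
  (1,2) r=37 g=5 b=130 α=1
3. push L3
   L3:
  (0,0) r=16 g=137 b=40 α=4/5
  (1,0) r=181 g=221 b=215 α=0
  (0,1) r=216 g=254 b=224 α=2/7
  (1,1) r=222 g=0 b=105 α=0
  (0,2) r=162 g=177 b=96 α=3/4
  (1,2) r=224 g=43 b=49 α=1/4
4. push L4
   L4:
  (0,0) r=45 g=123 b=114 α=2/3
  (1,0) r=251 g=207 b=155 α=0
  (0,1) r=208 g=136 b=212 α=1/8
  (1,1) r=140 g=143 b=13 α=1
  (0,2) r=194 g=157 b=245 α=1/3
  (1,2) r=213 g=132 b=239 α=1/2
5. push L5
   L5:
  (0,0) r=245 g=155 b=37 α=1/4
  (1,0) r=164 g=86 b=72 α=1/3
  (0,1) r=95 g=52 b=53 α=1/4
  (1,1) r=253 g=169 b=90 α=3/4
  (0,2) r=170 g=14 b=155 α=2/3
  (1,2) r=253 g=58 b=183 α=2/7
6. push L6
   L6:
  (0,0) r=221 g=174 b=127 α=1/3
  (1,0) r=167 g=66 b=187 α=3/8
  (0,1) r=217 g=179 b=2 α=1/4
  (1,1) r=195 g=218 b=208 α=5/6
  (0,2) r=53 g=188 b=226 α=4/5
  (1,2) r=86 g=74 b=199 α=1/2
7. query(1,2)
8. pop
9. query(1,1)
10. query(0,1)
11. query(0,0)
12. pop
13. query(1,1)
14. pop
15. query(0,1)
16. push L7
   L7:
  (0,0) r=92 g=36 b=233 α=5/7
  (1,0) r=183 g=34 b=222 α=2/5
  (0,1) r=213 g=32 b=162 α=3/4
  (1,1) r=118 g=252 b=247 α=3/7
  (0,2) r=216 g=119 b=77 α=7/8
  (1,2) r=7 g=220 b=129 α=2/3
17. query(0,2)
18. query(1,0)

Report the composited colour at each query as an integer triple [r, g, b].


query (1,2) [L1,L2,L3,L4,L5,L6] — begin 0,0,0
after L1 α=1/2: [241/2, 111, 79/2]
after L2 α=1: [37, 5, 130]
after L3 α=1/4: [335/4, 29/2, 439/4]
after L4 α=1/2: [1187/8, 293/4, 1395/8]
after L5 α=2/7: [9983/56, 1929/28, 9903/56]
after L6 α=1/2: [14799/112, 4001/56, 21047/112]
rounded: [132, 71, 188]

at x=1,y=1 over L1,L2,L3,L4,L5:
+L1 (α=1/3) → [238/3, 14/3, 86/3]
+L2 (α=1/7) → [611/7, 46/7, 48]
+L3 (α=0) → [611/7, 46/7, 48]
+L4 (α=1) → [140, 143, 13]
+L5 (α=3/4) → [899/4, 325/2, 283/4]
rounded: [225, 162, 71]

(0,1) stack=L1,L2,L3,L4,L5; from [0,0,0]:
L1 α=5/7: [565/7, 870/7, 695/7]
L2 α=1/3: [1417/21, 1112/7, 664/7]
L3 α=2/7: [16157/147, 9116/49, 6456/49]
L4 α=1/8: [20525/168, 2517/14, 1985/14]
L5 α=1/4: [25845/224, 8279/56, 6697/56]
→ [115, 148, 120]

query (0,0) [L1,L2,L3,L4,L5] — begin 0,0,0
after L1 α=1/2: [75/2, 17, 189/2]
after L2 α=1/6: [281/4, 71/2, 1153/12]
after L3 α=4/5: [537/20, 1167/10, 3073/60]
after L4 α=2/3: [779/20, 1209/10, 16753/180]
after L5 α=1/4: [7237/80, 5177/40, 18973/240]
→ [90, 129, 79]

query (1,1) [L1,L2,L3,L4] — begin 0,0,0
+L1 (α=1/3) → [238/3, 14/3, 86/3]
+L2 (α=1/7) → [611/7, 46/7, 48]
+L3 (α=0) → [611/7, 46/7, 48]
+L4 (α=1) → [140, 143, 13]
rounded: [140, 143, 13]

(0,1) stack=L1,L2,L3; from [0,0,0]:
after L1 α=5/7: [565/7, 870/7, 695/7]
after L2 α=1/3: [1417/21, 1112/7, 664/7]
after L3 α=2/7: [16157/147, 9116/49, 6456/49]
rounded: [110, 186, 132]

query (0,2) [L1,L2,L3,L7] — begin 0,0,0
+L1 (α=1/5) → [1/5, 161/5, 27/5]
+L2 (α=1/8) → [1027/40, 981/20, 517/20]
+L3 (α=3/4) → [20467/160, 11601/80, 6277/80]
+L7 (α=7/8) → [262387/1280, 78241/640, 49397/640]
→ [205, 122, 77]

(1,0) stack=L1,L2,L3,L7; from [0,0,0]:
+L1 (α=2/7) → [186/7, 412/7, 22/7]
+L2 (α=1/2) → [1593/14, 517/14, 60/7]
+L3 (α=0) → [1593/14, 517/14, 60/7]
+L7 (α=2/5) → [9903/70, 2503/70, 3288/35]
= [141, 36, 94]


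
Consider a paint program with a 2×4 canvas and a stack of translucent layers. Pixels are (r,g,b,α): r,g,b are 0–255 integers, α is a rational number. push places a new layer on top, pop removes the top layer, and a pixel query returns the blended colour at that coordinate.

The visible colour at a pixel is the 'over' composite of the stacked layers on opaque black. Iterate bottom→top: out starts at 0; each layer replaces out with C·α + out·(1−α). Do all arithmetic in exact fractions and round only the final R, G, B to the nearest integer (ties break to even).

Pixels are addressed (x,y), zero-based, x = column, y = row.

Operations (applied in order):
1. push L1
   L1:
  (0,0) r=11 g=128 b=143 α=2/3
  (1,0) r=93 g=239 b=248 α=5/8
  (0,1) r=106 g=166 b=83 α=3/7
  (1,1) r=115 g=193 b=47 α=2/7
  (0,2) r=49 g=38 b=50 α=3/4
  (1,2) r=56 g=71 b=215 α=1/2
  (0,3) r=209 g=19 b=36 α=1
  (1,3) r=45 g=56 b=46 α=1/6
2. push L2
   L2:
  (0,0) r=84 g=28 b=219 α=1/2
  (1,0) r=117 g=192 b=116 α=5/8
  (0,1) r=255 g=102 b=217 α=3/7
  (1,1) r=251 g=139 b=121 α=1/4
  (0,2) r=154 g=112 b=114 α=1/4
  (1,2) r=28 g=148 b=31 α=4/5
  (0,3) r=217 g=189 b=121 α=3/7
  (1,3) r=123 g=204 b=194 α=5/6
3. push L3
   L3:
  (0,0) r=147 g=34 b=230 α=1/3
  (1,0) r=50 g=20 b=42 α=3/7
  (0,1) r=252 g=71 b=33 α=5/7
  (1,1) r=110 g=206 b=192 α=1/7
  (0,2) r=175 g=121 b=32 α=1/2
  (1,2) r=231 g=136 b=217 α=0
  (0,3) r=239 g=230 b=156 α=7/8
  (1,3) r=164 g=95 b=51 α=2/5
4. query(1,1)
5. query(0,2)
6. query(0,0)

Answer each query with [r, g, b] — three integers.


at x=1,y=1 over L1,L2,L3:
+L1 (α=2/7) → [230/7, 386/7, 94/7]
+L2 (α=1/4) → [2447/28, 2131/28, 1129/28]
+L3 (α=1/7) → [8881/98, 9277/98, 6075/98]
rounded: [91, 95, 62]

query (0,2) [L1,L2,L3] — begin 0,0,0
L1 α=3/4: [147/4, 57/2, 75/2]
L2 α=1/4: [1057/16, 395/8, 453/8]
L3 α=1/2: [3857/32, 1363/16, 709/16]
→ [121, 85, 44]

(0,0) stack=L1,L2,L3; from [0,0,0]:
+L1 (α=2/3) → [22/3, 256/3, 286/3]
+L2 (α=1/2) → [137/3, 170/3, 943/6]
+L3 (α=1/3) → [715/9, 442/9, 1633/9]
= [79, 49, 181]


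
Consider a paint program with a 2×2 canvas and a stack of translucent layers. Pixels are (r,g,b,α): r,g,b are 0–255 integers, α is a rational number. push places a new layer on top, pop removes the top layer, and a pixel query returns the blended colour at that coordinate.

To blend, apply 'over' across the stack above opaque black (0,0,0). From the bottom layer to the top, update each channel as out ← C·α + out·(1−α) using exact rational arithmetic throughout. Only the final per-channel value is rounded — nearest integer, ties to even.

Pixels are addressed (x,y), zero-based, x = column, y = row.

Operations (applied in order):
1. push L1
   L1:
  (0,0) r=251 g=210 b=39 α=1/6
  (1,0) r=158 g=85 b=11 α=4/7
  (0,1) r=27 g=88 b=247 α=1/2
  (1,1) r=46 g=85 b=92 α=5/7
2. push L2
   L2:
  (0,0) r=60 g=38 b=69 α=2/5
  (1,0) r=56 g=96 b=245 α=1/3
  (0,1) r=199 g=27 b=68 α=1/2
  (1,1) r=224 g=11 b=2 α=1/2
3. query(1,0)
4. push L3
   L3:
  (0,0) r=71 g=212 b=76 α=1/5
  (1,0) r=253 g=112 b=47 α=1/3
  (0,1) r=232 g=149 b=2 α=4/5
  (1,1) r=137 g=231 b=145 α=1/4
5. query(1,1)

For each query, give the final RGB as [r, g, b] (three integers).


at x=1,y=0 over L1,L2:
after L1 α=4/7: [632/7, 340/7, 44/7]
after L2 α=1/3: [552/7, 1352/21, 601/7]
= [79, 64, 86]

(1,1) stack=L1,L2,L3; from [0,0,0]:
+L1 (α=5/7) → [230/7, 425/7, 460/7]
+L2 (α=1/2) → [899/7, 251/7, 237/7]
+L3 (α=1/4) → [914/7, 1185/14, 863/14]
→ [131, 85, 62]


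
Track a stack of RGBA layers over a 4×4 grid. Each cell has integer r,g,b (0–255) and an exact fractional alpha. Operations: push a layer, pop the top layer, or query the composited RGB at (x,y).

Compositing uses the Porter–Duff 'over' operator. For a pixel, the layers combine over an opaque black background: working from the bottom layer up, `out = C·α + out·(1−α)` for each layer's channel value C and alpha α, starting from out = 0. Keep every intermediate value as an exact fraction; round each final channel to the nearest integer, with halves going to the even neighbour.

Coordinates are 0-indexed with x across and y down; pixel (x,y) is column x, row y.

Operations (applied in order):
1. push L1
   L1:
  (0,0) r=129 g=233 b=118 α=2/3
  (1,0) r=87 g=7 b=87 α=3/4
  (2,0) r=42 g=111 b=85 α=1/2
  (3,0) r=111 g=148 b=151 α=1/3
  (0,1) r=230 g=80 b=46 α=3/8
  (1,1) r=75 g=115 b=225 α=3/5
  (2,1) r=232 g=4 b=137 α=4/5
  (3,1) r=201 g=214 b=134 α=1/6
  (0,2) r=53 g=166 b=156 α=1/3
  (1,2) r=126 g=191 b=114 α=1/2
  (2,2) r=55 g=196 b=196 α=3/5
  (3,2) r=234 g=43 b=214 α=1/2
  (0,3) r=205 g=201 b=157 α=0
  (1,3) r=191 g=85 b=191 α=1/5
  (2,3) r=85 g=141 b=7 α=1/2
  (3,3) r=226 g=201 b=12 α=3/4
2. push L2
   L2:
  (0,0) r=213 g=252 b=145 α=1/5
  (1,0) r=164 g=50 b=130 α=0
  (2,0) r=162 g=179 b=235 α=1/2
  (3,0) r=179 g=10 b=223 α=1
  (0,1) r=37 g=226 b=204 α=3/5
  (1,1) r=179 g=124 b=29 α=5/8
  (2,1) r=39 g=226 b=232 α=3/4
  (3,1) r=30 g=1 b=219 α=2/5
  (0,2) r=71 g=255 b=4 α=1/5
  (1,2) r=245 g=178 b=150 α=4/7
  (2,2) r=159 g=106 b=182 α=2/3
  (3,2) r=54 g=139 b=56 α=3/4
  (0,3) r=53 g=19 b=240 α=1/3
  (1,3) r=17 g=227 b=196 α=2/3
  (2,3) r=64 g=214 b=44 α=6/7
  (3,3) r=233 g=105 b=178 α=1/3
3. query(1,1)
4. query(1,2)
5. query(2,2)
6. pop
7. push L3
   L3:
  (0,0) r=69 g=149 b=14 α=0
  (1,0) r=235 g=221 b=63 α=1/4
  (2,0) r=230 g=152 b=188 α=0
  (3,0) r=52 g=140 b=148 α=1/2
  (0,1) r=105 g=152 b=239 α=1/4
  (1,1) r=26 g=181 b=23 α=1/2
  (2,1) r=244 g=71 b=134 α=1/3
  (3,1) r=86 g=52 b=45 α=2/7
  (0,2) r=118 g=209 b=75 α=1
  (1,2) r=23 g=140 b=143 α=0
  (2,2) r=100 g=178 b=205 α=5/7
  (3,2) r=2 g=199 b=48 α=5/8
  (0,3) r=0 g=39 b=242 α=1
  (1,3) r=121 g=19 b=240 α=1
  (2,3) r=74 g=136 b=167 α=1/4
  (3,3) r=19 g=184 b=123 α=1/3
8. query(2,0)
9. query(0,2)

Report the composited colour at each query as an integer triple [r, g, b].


(1,1) stack=L1,L2; from [0,0,0]:
L1 α=3/5: [45, 69, 135]
L2 α=5/8: [515/4, 827/8, 275/4]
→ [129, 103, 69]

at x=1,y=2 over L1,L2:
L1 α=1/2: [63, 191/2, 57]
L2 α=4/7: [167, 1997/14, 771/7]
rounded: [167, 143, 110]

query (2,2) [L1,L2] — begin 0,0,0
L1 α=3/5: [33, 588/5, 588/5]
L2 α=2/3: [117, 1648/15, 2408/15]
→ [117, 110, 161]

at x=2,y=0 over L1,L3:
+L1 (α=1/2) → [21, 111/2, 85/2]
+L3 (α=0) → [21, 111/2, 85/2]
→ [21, 56, 42]

at x=0,y=2 over L1,L3:
L1 α=1/3: [53/3, 166/3, 52]
L3 α=1: [118, 209, 75]
→ [118, 209, 75]


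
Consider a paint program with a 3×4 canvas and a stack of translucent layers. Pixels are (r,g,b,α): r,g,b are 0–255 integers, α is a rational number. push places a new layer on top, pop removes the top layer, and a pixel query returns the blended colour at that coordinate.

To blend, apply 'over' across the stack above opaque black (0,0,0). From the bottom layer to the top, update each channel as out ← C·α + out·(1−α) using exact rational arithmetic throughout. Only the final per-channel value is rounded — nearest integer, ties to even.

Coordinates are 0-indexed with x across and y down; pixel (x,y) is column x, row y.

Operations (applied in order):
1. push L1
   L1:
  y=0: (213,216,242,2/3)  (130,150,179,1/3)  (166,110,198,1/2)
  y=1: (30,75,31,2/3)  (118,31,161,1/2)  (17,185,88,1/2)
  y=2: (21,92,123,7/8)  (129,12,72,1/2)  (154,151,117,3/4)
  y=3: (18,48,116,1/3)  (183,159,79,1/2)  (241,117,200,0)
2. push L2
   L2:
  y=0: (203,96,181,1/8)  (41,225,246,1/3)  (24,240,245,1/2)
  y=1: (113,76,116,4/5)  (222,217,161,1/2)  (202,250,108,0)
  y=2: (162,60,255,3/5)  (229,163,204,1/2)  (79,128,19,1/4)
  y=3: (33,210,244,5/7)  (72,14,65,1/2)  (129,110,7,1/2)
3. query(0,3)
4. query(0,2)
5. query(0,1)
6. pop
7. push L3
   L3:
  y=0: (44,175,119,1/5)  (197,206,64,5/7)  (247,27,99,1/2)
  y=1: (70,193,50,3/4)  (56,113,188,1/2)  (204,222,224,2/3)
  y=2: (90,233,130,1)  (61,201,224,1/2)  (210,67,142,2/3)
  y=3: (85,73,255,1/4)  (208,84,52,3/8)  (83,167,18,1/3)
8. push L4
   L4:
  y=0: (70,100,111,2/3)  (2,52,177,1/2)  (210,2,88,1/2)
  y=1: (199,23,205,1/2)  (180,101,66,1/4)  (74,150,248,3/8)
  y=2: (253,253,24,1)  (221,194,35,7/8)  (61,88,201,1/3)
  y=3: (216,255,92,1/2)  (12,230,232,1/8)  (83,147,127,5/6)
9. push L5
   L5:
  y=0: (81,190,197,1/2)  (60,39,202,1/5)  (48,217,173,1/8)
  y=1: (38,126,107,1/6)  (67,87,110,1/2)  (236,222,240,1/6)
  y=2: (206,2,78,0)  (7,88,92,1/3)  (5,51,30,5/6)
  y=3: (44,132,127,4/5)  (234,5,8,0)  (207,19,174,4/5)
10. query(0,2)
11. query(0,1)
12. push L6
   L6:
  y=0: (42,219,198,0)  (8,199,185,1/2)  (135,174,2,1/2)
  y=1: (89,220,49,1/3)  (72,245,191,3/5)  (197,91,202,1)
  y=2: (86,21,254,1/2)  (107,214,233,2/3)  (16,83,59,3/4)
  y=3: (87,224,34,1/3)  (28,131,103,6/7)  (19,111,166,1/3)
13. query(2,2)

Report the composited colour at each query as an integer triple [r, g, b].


at x=0,y=3 over L1,L2:
L1 α=1/3: [6, 16, 116/3]
L2 α=5/7: [177/7, 1082/7, 556/3]
→ [25, 155, 185]

(0,2) stack=L1,L2; from [0,0,0]:
+L1 (α=7/8) → [147/8, 161/2, 861/8]
+L2 (α=3/5) → [2091/20, 341/5, 3921/20]
= [105, 68, 196]

(0,1) stack=L1,L2; from [0,0,0]:
+L1 (α=2/3) → [20, 50, 62/3]
+L2 (α=4/5) → [472/5, 354/5, 1454/15]
= [94, 71, 97]

at x=0,y=2 over L1,L3,L4,L5:
after L1 α=7/8: [147/8, 161/2, 861/8]
after L3 α=1: [90, 233, 130]
after L4 α=1: [253, 253, 24]
after L5 α=0: [253, 253, 24]
→ [253, 253, 24]

at x=0,y=1 over L1,L3,L4,L5:
after L1 α=2/3: [20, 50, 62/3]
after L3 α=3/4: [115/2, 629/4, 128/3]
after L4 α=1/2: [513/4, 721/8, 743/6]
after L5 α=1/6: [2717/24, 4613/48, 4357/36]
= [113, 96, 121]

(2,2) stack=L1,L3,L4,L5,L6; from [0,0,0]:
after L1 α=3/4: [231/2, 453/4, 351/4]
after L3 α=2/3: [357/2, 989/12, 1487/12]
after L4 α=1/3: [418/3, 1517/18, 2693/18]
after L5 α=5/6: [493/18, 6107/108, 5393/108]
after L6 α=3/4: [1357/72, 32999/432, 24509/432]
= [19, 76, 57]
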